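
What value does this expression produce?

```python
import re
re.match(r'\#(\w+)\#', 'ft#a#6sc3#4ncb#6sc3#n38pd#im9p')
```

`re.match` only tries the pattern at the start of the string.
Here the string doesn't start with a match, so the call returns None.

None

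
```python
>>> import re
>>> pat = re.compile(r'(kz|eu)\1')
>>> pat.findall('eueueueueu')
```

['eu', 'eu']

After group 1 captures some text, `\1` only succeeds where that same text appears again.
With a single group, `findall` returns only what that group captured — 2 items.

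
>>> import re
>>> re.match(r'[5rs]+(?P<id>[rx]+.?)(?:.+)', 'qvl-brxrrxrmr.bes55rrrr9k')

None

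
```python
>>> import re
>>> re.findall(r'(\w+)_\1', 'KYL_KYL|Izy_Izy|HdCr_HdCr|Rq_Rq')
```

`\1` is not a pattern — it's the concrete string captured by group 1, re-applied verbatim.
Walking the string: at [0:7] match 'KYL_KYL', group 1 = 'KYL'; at [8:15] match 'Izy_Izy', group 1 = 'Izy'; at [16:25] match 'HdCr_HdCr', group 1 = 'HdCr'; at [26:31] match 'Rq_Rq', group 1 = 'Rq'.
Because there's exactly one group, `findall` drops the full match and keeps group 1 from each hit.

['KYL', 'Izy', 'HdCr', 'Rq']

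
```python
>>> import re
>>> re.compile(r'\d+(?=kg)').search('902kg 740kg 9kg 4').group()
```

'902'

The lookaround is zero-width — it requires the adjacent text to match without consuming it, so the asserted text isn't part of the match.
`re.search` tries every starting position until one works.
The match spans [0:3] → '902'.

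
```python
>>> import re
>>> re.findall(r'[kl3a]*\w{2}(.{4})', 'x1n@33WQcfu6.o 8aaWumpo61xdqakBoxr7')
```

['n@33', 'cfu6', 'aWum', '61xd', 'kBox']

Pattern: zero or more of one of [kl3a], then exactly 2 of a word character; then exactly 4 of any character (captured).
Matches: at [0:6] match 'x1n@33', group 1 = 'n@33'; at [6:12] match 'WQcfu6', group 1 = 'cfu6'; at [15:21] match '8aaWum', group 1 = 'aWum'; at [21:27] match 'po61xd', group 1 = '61xd'; at [27:33] match 'qakBox', group 1 = 'kBox'.
Because there's exactly one group, `findall` drops the full match and keeps group 1 from each hit.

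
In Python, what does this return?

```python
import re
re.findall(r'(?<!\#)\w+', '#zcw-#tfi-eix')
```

`(?!…)`/`(?<!…)` only lets a position through if the neighbouring text does NOT match; no characters are consumed.
Matches: at [2:4] → 'cw'; at [7:9] → 'fi'; at [10:13] → 'eix'.
With no groups in the pattern, `findall` gives back each whole match — 3 here.

['cw', 'fi', 'eix']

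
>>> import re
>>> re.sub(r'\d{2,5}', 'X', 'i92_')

'iX_'

Pattern: 2 to 5 of a digit.
Matches: at [1:3] → '92'.
Each match is replaced by 'X'.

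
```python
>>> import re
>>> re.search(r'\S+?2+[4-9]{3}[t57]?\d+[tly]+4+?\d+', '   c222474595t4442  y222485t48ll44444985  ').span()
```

(3, 18)

Pattern: one or more of a non-whitespace character (lazy), then one or more of the literal '2', then exactly 3 of a character in [4-9]; then optionally one of [t57], then one or more of a digit; then one or more of one of [tly], then one or more of the literal '4' (lazy), then one or more of a digit.
Unlike `match`, `search` isn't anchored — it looks for the pattern anywhere in the string.
The match spans [3:18] → 'c222474595t4442'.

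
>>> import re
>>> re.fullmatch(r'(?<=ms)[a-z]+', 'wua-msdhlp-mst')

`re.fullmatch` requires the pattern to consume the entire string.
Here the string isn't matched end-to-end, so the call returns None.

None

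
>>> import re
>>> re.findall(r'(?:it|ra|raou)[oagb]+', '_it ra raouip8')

['rao']

Scanning left to right: at [7:10] → 'rao'.
With no groups in the pattern, `findall` gives back each whole match — 1 here.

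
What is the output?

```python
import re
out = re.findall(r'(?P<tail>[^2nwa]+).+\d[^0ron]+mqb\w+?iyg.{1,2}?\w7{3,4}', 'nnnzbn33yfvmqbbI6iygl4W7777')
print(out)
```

['zb']

One capturing group, so `findall` returns just the captured substring from the one match — 1 in all.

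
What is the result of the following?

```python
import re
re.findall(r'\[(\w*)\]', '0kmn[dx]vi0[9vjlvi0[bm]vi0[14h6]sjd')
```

Walking the string: at [4:8] match '[dx]', group 1 = 'dx'; at [19:23] match '[bm]', group 1 = 'bm'; at [26:32] match '[14h6]', group 1 = '14h6'.
`findall` collects group 1 from each match (3 total).

['dx', 'bm', '14h6']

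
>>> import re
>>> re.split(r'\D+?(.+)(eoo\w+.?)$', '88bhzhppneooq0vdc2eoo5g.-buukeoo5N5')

This matches one or more of a non-digit (lazy); then one or more of any character (captured); then the literal 'eoo', then one or more of a word character, then optionally any character (captured); then anchored at the end.
Matches to split on: at [2:35] → 'bhzhppneooq0vdc2eoo5g.-buukeoo5N5'.
Because the pattern has a capturing group, `split` also inserts each captured text between the pieces.

['88', 'hzhppneooq0vdc2eoo5g.-buuk', 'eoo5N5', '']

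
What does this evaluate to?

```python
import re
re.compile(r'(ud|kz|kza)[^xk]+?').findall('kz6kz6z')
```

['kz', 'kz']

Scanning left to right: at [0:3] match 'kz6', group 1 = 'kz'; at [3:6] match 'kz6', group 1 = 'kz'.
Because there's exactly one group, `findall` drops the full match and keeps group 1 from each hit.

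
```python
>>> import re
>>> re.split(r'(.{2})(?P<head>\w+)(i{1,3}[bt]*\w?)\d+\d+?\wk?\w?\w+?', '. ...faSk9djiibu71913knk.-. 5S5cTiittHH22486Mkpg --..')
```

This matches exactly 2 of any character (captured); then one or more of a word character (captured as 'head'); then 1 to 3 of a literal 'i', then zero or more of one of [bt], then optionally a word character (captured); then one or more of a digit, then one or more of a digit (lazy), then a word character; then optionally a literal 'k', then optionally a word character, then one or more of a word character (lazy).
The group in the pattern means `split` returns the separators' captures alongside the pieces.

['. .', '..', 'faSk9dji', 'ibu', '.-. 5S5cTiittHH22486Mkpg --..']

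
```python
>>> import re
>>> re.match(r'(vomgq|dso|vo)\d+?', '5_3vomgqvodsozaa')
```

None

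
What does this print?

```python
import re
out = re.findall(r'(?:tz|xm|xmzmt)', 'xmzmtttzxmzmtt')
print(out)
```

The regex engine tests alternatives in the order written; an earlier branch that matches wins even if a later one would match more.
Walking the string: at [0:2] → 'xm'; at [6:8] → 'tz'; at [8:10] → 'xm'.
With no groups in the pattern, `findall` gives back each whole match — 3 here.

['xm', 'tz', 'xm']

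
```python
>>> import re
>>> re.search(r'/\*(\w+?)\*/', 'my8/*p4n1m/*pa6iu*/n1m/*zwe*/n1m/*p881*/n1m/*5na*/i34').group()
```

`search` walks the string left to right and returns the first match it finds.
The match spans [10:19] → '/*pa6iu*/'.
Captured: group 1 = 'pa6iu'.

'/*pa6iu*/'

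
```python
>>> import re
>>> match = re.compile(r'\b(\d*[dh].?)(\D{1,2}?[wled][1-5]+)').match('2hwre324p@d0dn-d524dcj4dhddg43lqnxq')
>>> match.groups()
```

('2hw', 're324')

Pattern: a word boundary (`\b`, zero-width); then zero or more of a digit, then one of [dh], then optionally any character (captured); then 1 to 2 of a non-digit (lazy), then one of [wled], then one or more of a character in [1-5] (captured).
`re.match` only tries the pattern at the start of the string.
The match spans [0:8] → '2hwre324'.
Captured: group 1 = '2hw', group 2 = 're324'.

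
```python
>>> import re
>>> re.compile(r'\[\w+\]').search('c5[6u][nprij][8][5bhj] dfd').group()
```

'[6u]'

`re.search` scans for the first position where the pattern succeeds.
The match spans [2:6] → '[6u]'.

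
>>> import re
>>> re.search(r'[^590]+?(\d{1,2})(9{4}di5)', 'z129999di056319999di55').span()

(11, 21)

The pattern matches one or more of any character except [590] (lazy); then 1 to 2 of a digit (captured); then exactly 4 of a literal '9', then the literal 'di5' (captured).
`re.search` scans for the first position where the pattern succeeds.
The match spans [11:21] → '6319999di5'.
Captured: group 1 = '31', group 2 = '9999di5'.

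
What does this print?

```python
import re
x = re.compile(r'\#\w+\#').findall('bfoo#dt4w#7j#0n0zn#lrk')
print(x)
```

['#dt4w#', '#0n0zn#']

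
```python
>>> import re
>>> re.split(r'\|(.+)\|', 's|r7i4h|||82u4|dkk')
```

['s', 'r7i4h|||82u4', 'dkk']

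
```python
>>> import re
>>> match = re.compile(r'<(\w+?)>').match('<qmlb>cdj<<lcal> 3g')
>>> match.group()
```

`re.match` only tries the pattern at the start of the string.
The match spans [0:6] → '<qmlb>'.

'<qmlb>'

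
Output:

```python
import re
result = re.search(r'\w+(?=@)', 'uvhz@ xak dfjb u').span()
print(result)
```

The `(?=…)`/`(?<=…)` assertion just peeks at neighbouring text; it doesn't advance the match position.
Unlike `match`, `search` isn't anchored — it looks for the pattern anywhere in the string.
The match spans [0:4] → 'uvhz'.

(0, 4)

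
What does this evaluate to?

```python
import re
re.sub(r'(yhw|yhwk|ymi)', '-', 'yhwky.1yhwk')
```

Alternation tries branches left to right and keeps the first one that lets the overall match succeed at that position.
Matches: at [0:3] → 'yhw'; at [7:10] → 'yhw'.
Each match is replaced by '-'.

'-ky.1-k'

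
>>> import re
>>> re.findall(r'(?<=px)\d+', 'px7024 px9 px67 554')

['7024', '9', '67']

The lookaround is zero-width — it requires the adjacent text to match without consuming it, so the asserted text isn't part of the match.
Matches: at [2:6] → '7024'; at [9:10] → '9'; at [13:15] → '67'.
`findall` yields the raw match text (3 of them) because the pattern has no groups.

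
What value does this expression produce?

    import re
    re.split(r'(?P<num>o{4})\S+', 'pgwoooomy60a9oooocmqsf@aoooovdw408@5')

The pattern matches exactly 4 of a literal 'o' (captured as 'num'); then one or more of a non-whitespace character.
Matches to split on: at [3:36] → 'oooomy60a9oooocmqsf@aoooovdw408@5'.
`re.split` interleaves the captured-group text with the surrounding fragments.

['pgw', 'oooo', '']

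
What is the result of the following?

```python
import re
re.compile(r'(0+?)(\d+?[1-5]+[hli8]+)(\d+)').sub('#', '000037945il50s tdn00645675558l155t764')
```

'#s tdn#t764'

This matches one or more of a literal '0' (lazy) (captured); then one or more of a digit (lazy), then one or more of a character in [1-5], then one or more of one of [hli8] (captured); then one or more of a digit (captured).
Matches: at [0:13] → '000037945il50'; at [18:33] → '00645675558l155'.
Each match is replaced by '#'.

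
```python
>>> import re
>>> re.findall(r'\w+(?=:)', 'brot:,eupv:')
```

['brot', 'eupv']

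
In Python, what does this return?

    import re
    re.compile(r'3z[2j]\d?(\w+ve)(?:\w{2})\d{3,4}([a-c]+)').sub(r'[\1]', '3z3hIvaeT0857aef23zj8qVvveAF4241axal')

'3z3hIvaeT0857aef2[qVvve]xal'

The pattern matches the literal '3z', then one of [2j], then optionally a digit; then one or more of a word character, then the literal 've' (captured); then exactly 2 of a word character (non-capturing group); then 3 to 4 of a digit; then one or more of a character in [a-c] (captured).
Matches: at [17:33] → '3zj8qVvveAF4241a'.
`\1` in the replacement pulls in group 1's text for each match.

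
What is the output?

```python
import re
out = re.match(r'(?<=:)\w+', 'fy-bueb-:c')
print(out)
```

The lookaround is zero-width — it requires the adjacent text to match without consuming it, so the asserted text isn't part of the match.
`re.match` only tries the pattern at the start of the string.
Here the string doesn't start with a match, so the call returns None.

None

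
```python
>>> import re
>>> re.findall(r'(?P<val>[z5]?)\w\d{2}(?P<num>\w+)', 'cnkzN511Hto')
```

Pattern: optionally one of [z5] (captured as 'val'); then a word character, then exactly 2 of a digit; then one or more of a word character (captured as 'num').
`findall` packs the 2 group values into a tuple for every match.

[('z', '1Hto')]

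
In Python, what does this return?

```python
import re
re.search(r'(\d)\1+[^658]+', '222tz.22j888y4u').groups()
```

('2',)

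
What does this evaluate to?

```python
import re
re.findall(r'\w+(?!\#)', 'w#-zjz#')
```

`(?!…)`/`(?<!…)` only lets a position through if the neighbouring text does NOT match; no characters are consumed.
Matches: at [3:5] → 'zj'.
Since nothing is captured, `findall` lists the 1 matched substring directly.

['zj']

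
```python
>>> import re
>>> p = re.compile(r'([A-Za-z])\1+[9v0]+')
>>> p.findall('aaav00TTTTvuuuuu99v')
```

['a', 'T', 'u']

After group 1 captures some text, `\1` only succeeds where that same text appears again.
One capturing group, so `findall` returns just the captured substring from each match — 3 in all.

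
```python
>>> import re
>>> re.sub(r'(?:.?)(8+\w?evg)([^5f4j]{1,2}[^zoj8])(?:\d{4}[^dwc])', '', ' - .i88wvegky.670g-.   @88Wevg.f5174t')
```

' - .i88wvegky.670g-.   '

Every occurrence is swapped for ''.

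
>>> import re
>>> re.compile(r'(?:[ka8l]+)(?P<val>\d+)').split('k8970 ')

Pattern: one or more of one of [ka8l] (non-capturing group); then one or more of a digit (captured as 'val').
Matches to split on: at [0:5] → 'k8970'.
`re.split` interleaves the captured-group text with the surrounding fragments.

['', '970', ' ']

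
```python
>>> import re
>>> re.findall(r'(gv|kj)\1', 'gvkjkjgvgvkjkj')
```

['kj', 'gv', 'kj']

A backreference is literal: `\1` must see the identical characters the first group matched.
`findall` collects group 1 from each match (3 total).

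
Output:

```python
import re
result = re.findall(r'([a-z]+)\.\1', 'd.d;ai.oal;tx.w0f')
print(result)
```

After group 1 captures some text, `\1` only succeeds where that same text appears again.
`findall` collects group 1 from the one match (1 total).

['d']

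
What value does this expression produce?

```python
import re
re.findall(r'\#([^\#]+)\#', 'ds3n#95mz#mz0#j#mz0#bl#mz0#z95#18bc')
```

`findall` collects group 1 from each match (4 total).

['95mz', 'j', 'bl', 'z95']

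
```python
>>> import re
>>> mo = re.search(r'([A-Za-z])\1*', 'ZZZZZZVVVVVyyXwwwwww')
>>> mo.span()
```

After group 1 captures some text, `\1` only succeeds where that same text appears again.
`re.search` tries every starting position until one works.
The match spans [0:6] → 'ZZZZZZ'.
Captured: group 1 = 'Z'.

(0, 6)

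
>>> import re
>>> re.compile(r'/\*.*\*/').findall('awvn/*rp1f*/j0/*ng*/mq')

Walking the string: at [4:20] → '/*rp1f*/j0/*ng*/'.
No capturing groups, so `findall` returns the 1 full match string.

['/*rp1f*/j0/*ng*/']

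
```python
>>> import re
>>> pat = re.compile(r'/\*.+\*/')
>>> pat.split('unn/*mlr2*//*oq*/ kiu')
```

['unn', ' kiu']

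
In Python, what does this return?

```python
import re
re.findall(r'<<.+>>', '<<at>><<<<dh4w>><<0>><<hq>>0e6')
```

['<<at>><<<<dh4w>><<0>><<hq>>']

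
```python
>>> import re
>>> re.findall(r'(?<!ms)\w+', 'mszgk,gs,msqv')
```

['mszgk', 'gs', 'msqv']

`(?!…)`/`(?<!…)` only lets a position through if the neighbouring text does NOT match; no characters are consumed.
`findall` yields the raw match text (3 of them) because the pattern has no groups.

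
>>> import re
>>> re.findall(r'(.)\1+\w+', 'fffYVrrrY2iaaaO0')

The backreference `\1` re-matches whatever the first group consumed, character for character.
Matches: at [0:16] match 'fffYVrrrY2iaaaO0', group 1 = 'f'.
One capturing group, so `findall` returns just the captured substring from the one match — 1 in all.

['f']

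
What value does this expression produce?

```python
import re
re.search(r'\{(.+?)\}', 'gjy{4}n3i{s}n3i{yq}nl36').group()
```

The match spans [3:6] → '{4}'.

'{4}'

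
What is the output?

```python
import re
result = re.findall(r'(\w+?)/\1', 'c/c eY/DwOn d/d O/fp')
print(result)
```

['c', 'd']

A backreference is literal: `\1` must see the identical characters the first group matched.
Walking the string: at [0:3] match 'c/c', group 1 = 'c'; at [12:15] match 'd/d', group 1 = 'd'.
Because there's exactly one group, `findall` drops the full match and keeps group 1 from each hit.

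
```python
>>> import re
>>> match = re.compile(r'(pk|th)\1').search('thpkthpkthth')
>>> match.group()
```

`\1` has to match the exact text group 1 already captured.
Unlike `match`, `search` isn't anchored — it looks for the pattern anywhere in the string.
The match spans [8:12] → 'thth'.
Captured: group 1 = 'th'.

'thth'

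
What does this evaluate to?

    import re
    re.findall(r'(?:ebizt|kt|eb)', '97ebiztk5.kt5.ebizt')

Branches in `(...|...)` are attempted left-to-right; the first branch that allows the whole pattern to succeed is taken.
Walking the string: at [2:7] → 'ebizt'; at [10:12] → 'kt'; at [14:19] → 'ebizt'.
With no groups in the pattern, `findall` gives back each whole match — 3 here.

['ebizt', 'kt', 'ebizt']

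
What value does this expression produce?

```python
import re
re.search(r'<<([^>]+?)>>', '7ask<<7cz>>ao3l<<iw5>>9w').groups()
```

`search` walks the string left to right and returns the first match it finds.
The match spans [4:11] → '<<7cz>>'.
Captured: group 1 = '7cz'.

('7cz',)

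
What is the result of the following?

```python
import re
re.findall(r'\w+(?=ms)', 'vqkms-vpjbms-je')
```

['vqk', 'vpjb']

The `(?=…)`/`(?<=…)` assertion just peeks at neighbouring text; it doesn't advance the match position.
Since nothing is captured, `findall` lists the 2 matched substrings directly.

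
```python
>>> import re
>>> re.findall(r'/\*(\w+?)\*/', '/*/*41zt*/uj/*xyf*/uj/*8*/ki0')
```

['41zt', 'xyf', '8']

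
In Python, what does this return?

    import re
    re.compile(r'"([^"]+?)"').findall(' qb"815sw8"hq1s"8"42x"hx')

With a single group, `findall` returns only what that group captured — 2 items.

['815sw8', '8']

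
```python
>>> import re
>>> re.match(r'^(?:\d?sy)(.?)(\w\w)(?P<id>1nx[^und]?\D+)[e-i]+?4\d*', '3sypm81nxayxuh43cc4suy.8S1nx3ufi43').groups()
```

Pattern: anchored at the start of the string; then optionally a digit, then the literal 'sy' (non-capturing group); then optionally any character (captured); then a word character, then a word character (captured); then the literal '1nx', then optionally any character except [und], then one or more of a non-digit (captured as 'id'); then one or more of a character in [e-i] (lazy), then the literal '4', then zero or more of a digit.
`match` is anchored at position 0; if the pattern doesn't fit there, it returns None.
The match spans [0:16] → '3sypm81nxayxuh43'.
Captured: group 1 = 'p', group 2 = 'm8', group 3 = '1nxayxu'.

('p', 'm8', '1nxayxu')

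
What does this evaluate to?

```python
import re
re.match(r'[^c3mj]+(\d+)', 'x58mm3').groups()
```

This matches one or more of any character except [c3mj]; then one or more of a digit (captured).
`re.match` only tries the pattern at the start of the string.
The match spans [0:3] → 'x58'.
Captured: group 1 = '8'.

('8',)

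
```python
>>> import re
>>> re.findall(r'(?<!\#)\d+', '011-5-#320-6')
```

['011', '5', '20', '6']

Because the assertion is negative and zero-width, positions next to the forbidden text are skipped.
Walking the string: at [0:3] → '011'; at [4:5] → '5'; at [8:10] → '20'; at [11:12] → '6'.
With no groups in the pattern, `findall` gives back each whole match — 4 here.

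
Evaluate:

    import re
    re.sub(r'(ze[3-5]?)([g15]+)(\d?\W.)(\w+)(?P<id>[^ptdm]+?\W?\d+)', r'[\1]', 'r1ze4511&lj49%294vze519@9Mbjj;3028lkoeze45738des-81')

'r1[ze4]v[ze5]lkoeze45738des-81'

This matches the literal 'ze', then optionally a character in [3-5] (captured); then one or more of one of [g15] (captured); then optionally a digit, then a non-word character, then any character (captured); then one or more of a word character (captured); then one or more of any character except [ptdm] (lazy), then optionally a non-word character, then one or more of a digit (captured as 'id').
A non-greedy quantifier consumes as few characters as it can — just enough that the remainder of the pattern still matches from where it stops; whatever follows it matches normally.
Matches: at [2:17] → 'ze4511&lj49%294'; at [18:34] → 'ze519@9Mbjj;3028'.
The replacement refers to a captured group, so each match is rewritten using its own captured text.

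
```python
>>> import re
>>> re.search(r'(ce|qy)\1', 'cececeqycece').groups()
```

('ce',)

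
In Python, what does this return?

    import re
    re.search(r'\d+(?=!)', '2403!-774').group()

The `(?=…)`/`(?<=…)` assertion just peeks at neighbouring text; it doesn't advance the match position.
The match spans [0:4] → '2403'.

'2403'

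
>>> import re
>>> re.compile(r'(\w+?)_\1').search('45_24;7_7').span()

(6, 9)

A backreference is literal: `\1` must see the identical characters the first group matched.
The match spans [6:9] → '7_7'.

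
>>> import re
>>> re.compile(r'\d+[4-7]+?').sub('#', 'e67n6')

The pattern matches one or more of a digit; then one or more of a character in [4-7] (lazy).
Matches: at [1:3] → '67'.
`sub` substitutes '#' at each match site.

'e#n6'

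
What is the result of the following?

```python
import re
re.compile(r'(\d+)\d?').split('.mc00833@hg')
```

['.mc', '00833', '@hg']

Pattern: one or more of a digit (captured); then optionally a digit.
The group in the pattern means `split` returns the separators' captures alongside the pieces.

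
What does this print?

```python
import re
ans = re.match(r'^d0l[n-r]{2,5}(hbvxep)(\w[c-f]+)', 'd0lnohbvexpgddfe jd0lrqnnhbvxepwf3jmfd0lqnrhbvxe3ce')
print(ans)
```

None

The pattern matches anchored at the start of the string; then the literal 'd0l', then 2 to 5 of a character in [n-r]; then the literal 'hbv', then the literal 'xep' (captured); then a word character, then one or more of a character in [c-f] (captured).
`re.match` won't scan ahead — the pattern has to work from the very first character.
Here the pattern fails at index 0, so the call returns None.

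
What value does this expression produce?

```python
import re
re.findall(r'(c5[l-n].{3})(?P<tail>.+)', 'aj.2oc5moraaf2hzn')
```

[('c5mora', 'af2hzn')]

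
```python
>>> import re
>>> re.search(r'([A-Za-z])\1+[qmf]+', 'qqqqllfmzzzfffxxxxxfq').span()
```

`\1` has to match the exact text group 1 already captured.
Unlike `match`, `search` isn't anchored — it looks for the pattern anywhere in the string.
The match spans [0:4] → 'qqqq'.
Captured: group 1 = 'q'.

(0, 4)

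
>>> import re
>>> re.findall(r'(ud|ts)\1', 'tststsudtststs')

['ts', 'ts']

After group 1 captures some text, `\1` only succeeds where that same text appears again.
Scanning left to right: at [0:4] match 'tsts', group 1 = 'ts'; at [8:12] match 'tsts', group 1 = 'ts'.
One capturing group, so `findall` returns just the captured substring from each match — 2 in all.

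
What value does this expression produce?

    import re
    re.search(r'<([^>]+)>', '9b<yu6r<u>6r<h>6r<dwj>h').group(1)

`search` walks the string left to right and returns the first match it finds.
The match spans [2:10] → '<yu6r<u>'.
Captured: group 1 = 'yu6r<u'.

'yu6r<u'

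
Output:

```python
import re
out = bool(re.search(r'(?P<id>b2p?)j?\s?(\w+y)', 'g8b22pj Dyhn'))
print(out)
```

Here nothing in the string fits, so the call returns None, and `bool(None)` is False.

False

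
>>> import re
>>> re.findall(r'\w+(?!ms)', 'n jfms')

['n', 'jfms']

A negative assertion filters positions out without eating any characters.
Matches: at [0:1] → 'n'; at [2:6] → 'jfms'.
`findall` yields the raw match text (2 of them) because the pattern has no groups.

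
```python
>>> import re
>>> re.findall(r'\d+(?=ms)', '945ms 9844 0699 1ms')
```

The positive lookaround only admits positions where the adjacent text matches; those characters stay outside the span.
Since nothing is captured, `findall` lists the 2 matched substrings directly.

['945', '1']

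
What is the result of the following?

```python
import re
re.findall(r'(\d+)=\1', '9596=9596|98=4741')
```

['9596']

`\1` has to match the exact text group 1 already captured.
With a single group, `findall` returns only what that group captured — 1 item.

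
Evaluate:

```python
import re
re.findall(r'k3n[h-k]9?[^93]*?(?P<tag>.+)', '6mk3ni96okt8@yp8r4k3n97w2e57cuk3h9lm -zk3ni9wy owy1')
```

['6okt8@yp8r4k3n97w2e57cuk3h9lm -zk3ni9wy owy1']

The pattern matches the literal 'k3n', then a character in [h-k], then optionally the literal '9'; then zero or more of any character except [93] (lazy); then one or more of any character (captured as 'tag').
With the lazy modifier that quantifier settles for the fewest repetitions that let the rest of the pattern succeed (the atoms after it are unaffected and can still be greedy).
Scanning left to right: at [2:51] match 'k3ni96okt8@yp8r4k3n97w2e57cuk3h9lm -zk3ni9wy owy1', group 1 = '6okt8@yp8r4k3n97w2e57cuk3h9lm -zk3ni9wy owy1'.
Because there's exactly one group, `findall` drops the full match and keeps group 1 from the one hit.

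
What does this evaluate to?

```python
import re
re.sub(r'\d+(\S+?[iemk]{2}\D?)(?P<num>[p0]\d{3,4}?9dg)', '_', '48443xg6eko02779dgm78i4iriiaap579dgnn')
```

The pattern matches one or more of a digit; then one or more of a non-whitespace character (lazy), then exactly 2 of one of [iemk], then optionally a non-digit (captured); then one of [p0], then 3 to 4 of a digit (lazy), then the literal '9dg' (captured as 'num').
Matches: at [0:18] → '48443xg6eko02779dg'.
`sub` substitutes '_' at each match site.

'_m78i4iriiaap579dgnn'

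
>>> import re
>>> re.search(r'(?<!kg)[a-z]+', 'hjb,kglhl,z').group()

'hjb'

A negative assertion filters positions out without eating any characters.
Unlike `match`, `search` isn't anchored — it looks for the pattern anywhere in the string.
The match spans [0:3] → 'hjb'.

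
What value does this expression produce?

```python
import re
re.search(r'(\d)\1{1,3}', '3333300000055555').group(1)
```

'3'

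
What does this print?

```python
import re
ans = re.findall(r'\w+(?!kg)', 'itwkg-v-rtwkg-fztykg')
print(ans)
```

['itwkg', 'v', 'rtwkg', 'fztykg']

Because the assertion is negative and zero-width, positions next to the forbidden text are skipped.
No capturing groups, so `findall` returns the 4 full match strings.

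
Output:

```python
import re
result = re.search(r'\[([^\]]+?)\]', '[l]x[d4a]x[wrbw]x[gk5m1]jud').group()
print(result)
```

Unlike `match`, `search` isn't anchored — it looks for the pattern anywhere in the string.
The match spans [0:3] → '[l]'.
Captured: group 1 = 'l'.

[l]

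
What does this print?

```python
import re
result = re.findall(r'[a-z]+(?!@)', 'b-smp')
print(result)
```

['b', 'smp']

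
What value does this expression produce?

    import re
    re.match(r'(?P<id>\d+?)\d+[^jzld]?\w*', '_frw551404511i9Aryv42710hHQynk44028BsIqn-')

None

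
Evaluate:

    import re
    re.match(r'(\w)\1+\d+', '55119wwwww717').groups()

('5',)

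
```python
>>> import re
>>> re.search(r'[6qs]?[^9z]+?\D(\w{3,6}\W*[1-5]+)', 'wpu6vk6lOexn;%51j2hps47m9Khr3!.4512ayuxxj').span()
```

Pattern: optionally one of [6qs], then one or more of any character except [9z] (lazy), then a non-digit; then 3 to 6 of a word character, then zero or more of a non-word character, then one or more of a character in [1-5] (captured).
A `+?`/`*?`/`{m,n}?` starts at its minimum and grows only as far as needed for what follows to match.
Unlike `match`, `search` isn't anchored — it looks for the pattern anywhere in the string.
The match spans [0:16] → 'wpu6vk6lOexn;%51'.
Captured: group 1 = '6lOexn;%51'.

(0, 16)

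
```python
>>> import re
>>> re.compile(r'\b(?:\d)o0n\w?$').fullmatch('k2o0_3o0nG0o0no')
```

This matches a word boundary (`\b`, zero-width); then a digit (non-capturing group); then the literal 'o0n', then optionally a word character; then anchored at the end.
`re.fullmatch` is like wrapping the pattern in `^…$` (in single-line mode).
Here the string isn't matched end-to-end, so the call returns None.

None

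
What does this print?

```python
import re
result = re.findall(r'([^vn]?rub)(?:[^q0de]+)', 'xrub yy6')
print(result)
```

['xrub']

This matches optionally any character except [vn], then the literal 'rub' (captured); then one or more of any character except [q0de] (non-capturing group).
Matches: at [0:8] match 'xrub yy6', group 1 = 'xrub'.
Because there's exactly one group, `findall` drops the full match and keeps group 1 from the one hit.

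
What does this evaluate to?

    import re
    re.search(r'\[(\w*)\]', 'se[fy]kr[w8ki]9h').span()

(2, 6)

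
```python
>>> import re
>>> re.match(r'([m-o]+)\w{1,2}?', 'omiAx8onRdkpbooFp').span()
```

(0, 3)

`re.match` only tries the pattern at the start of the string.
The match spans [0:3] → 'omi'.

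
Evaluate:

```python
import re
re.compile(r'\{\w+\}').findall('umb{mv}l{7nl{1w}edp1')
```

Walking the string: at [3:7] → '{mv}'; at [12:16] → '{1w}'.
Since nothing is captured, `findall` lists the 2 matched substrings directly.

['{mv}', '{1w}']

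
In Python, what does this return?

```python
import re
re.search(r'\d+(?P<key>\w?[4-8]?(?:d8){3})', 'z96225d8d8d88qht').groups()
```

This matches one or more of a digit; then optionally a word character, then optionally a character in [4-8], then the literal 'd8' repeated 3 times (captured as 'key').
Unlike `match`, `search` isn't anchored — it looks for the pattern anywhere in the string.
The match spans [1:12] → '96225d8d8d8'.
Captured: group 1 = 'd8d8d8'.

('d8d8d8',)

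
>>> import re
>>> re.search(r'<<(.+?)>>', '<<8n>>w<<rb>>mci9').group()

A non-greedy quantifier consumes as few characters as it can — just enough that the remainder of the pattern still matches from where it stops; whatever follows it matches normally.
Unlike `match`, `search` isn't anchored — it looks for the pattern anywhere in the string.
The match spans [0:6] → '<<8n>>'.
Captured: group 1 = '8n'.

'<<8n>>'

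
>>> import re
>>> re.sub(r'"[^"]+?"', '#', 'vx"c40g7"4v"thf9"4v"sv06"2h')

Matches: at [2:9] → '"c40g7"'; at [11:17] → '"thf9"'; at [19:25] → '"sv06"'.
`sub` substitutes '#' at each match site.

'vx#4v#4v#2h'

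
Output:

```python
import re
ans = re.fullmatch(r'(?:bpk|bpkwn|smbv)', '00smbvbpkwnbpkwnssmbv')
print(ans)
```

None

`re.fullmatch` is like wrapping the pattern in `^…$` (in single-line mode).
Here the string isn't matched end-to-end, so the call returns None.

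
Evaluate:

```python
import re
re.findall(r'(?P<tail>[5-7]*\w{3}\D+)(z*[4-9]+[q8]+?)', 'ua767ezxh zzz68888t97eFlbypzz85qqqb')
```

[('767ezxh zzz', '68888'), ('t97eFlbypzz', '85q')]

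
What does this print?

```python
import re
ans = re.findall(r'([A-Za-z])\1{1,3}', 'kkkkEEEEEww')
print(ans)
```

`\1` is not a pattern — it's the concrete string captured by group 1, re-applied verbatim.
One capturing group, so `findall` returns just the captured substring from each match — 3 in all.

['k', 'E', 'w']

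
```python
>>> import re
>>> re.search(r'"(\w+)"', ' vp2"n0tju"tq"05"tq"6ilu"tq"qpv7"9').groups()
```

Unlike `match`, `search` isn't anchored — it looks for the pattern anywhere in the string.
The match spans [4:11] → '"n0tju"'.
Captured: group 1 = 'n0tju'.

('n0tju',)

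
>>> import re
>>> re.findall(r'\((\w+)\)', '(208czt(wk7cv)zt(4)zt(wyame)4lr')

`findall` collects group 1 from each match (3 total).

['wk7cv', '4', 'wyame']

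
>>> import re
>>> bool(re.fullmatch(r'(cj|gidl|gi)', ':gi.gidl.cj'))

`re.fullmatch` requires the pattern to consume the entire string.
Here the string isn't matched end-to-end, so the call returns None, and `bool(None)` is False.

False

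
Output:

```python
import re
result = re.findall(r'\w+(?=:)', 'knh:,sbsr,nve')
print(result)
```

Lookahead/lookbehind check context without consuming it, so the matched span excludes the asserted characters.
No capturing groups, so `findall` returns the 1 full match string.

['knh']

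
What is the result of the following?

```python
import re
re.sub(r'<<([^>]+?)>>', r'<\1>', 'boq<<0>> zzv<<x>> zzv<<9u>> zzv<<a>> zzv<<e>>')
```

'boq<0> zzv<x> zzv<9u> zzv<a> zzv<e>'

`\1` in the replacement pulls in group 1's text for each match.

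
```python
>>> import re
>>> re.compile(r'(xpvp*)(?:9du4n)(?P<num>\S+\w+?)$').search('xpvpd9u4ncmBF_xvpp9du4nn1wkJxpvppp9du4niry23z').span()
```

The match spans [28:45] → 'xpvppp9du4niry23z'.

(28, 45)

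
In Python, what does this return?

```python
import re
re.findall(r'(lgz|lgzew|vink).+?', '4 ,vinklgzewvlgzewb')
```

Alternation tries branches left to right and keeps the first one that lets the overall match succeed at that position.
Matches: at [3:8] match 'vinkl', group 1 = 'vink'; at [13:17] match 'lgze', group 1 = 'lgz'.
One capturing group, so `findall` returns just the captured substring from each match — 2 in all.

['vink', 'lgz']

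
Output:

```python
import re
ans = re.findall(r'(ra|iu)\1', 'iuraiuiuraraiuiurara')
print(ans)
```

`\1` is not a pattern — it's the concrete string captured by group 1, re-applied verbatim.
Matches: at [4:8] match 'iuiu', group 1 = 'iu'; at [8:12] match 'rara', group 1 = 'ra'; at [12:16] match 'iuiu', group 1 = 'iu'; at [16:20] match 'rara', group 1 = 'ra'.
Because there's exactly one group, `findall` drops the full match and keeps group 1 from each hit.

['iu', 'ra', 'iu', 'ra']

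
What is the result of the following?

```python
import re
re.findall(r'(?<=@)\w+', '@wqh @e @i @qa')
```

['wqh', 'e', 'i', 'qa']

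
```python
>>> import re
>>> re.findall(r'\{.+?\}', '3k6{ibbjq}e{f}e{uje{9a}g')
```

['{ibbjq}', '{f}', '{uje{9a}']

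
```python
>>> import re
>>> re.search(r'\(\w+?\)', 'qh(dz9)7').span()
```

(2, 7)

Unlike `match`, `search` isn't anchored — it looks for the pattern anywhere in the string.
The match spans [2:7] → '(dz9)'.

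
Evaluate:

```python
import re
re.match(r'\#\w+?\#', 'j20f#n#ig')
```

With `match`, the pattern is implicitly anchored at the beginning.
Here position 0 doesn't satisfy it, so the call returns None.

None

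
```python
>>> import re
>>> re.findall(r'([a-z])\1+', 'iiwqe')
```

`\1` is not a pattern — it's the concrete string captured by group 1, re-applied verbatim.
One capturing group, so `findall` returns just the captured substring from the one match — 1 in all.

['i']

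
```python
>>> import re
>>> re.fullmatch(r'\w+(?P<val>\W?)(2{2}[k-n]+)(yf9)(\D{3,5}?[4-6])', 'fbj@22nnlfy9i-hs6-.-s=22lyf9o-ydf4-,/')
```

None

Pattern: one or more of a word character; then optionally a non-word character (captured as 'val'); then exactly 2 of a literal '2', then one or more of a character in [k-n] (captured); then a literal 'y', then the literal 'f9' (captured); then 3 to 5 of a non-digit (lazy), then a character in [4-6] (captured).
`re.fullmatch` requires the pattern to consume the entire string.
Here there's no way to consume every character, so the call returns None.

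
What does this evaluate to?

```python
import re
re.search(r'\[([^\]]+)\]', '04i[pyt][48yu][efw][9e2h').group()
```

'[pyt]'

`re.search` tries every starting position until one works.
The match spans [3:8] → '[pyt]'.
Captured: group 1 = 'pyt'.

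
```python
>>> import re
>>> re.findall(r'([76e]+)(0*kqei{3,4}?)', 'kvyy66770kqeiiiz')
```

`findall` packs the 2 group values into a tuple for every match.

[('6677', '0kqeiii')]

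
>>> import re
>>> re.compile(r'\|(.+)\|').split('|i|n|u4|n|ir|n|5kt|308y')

['', 'i|n|u4|n|ir|n|5kt', '308y']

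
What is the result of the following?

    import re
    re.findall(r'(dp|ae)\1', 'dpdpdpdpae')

The backreference `\1` re-matches whatever the first group consumed, character for character.
One capturing group, so `findall` returns just the captured substring from each match — 2 in all.

['dp', 'dp']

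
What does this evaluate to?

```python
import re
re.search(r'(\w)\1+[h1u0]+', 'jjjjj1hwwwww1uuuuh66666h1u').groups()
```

('j',)

`\1` is not a pattern — it's the concrete string captured by group 1, re-applied verbatim.
Unlike `match`, `search` isn't anchored — it looks for the pattern anywhere in the string.
The match spans [0:7] → 'jjjjj1h'.
Captured: group 1 = 'j'.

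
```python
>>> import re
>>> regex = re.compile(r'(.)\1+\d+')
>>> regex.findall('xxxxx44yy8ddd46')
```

['x', 'y', 'd']

The backreference `\1` re-matches whatever the first group consumed, character for character.
One capturing group, so `findall` returns just the captured substring from each match — 3 in all.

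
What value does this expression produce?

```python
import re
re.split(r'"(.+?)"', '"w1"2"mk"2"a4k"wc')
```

['', 'w1', '2', 'mk', '2', 'a4k', 'wc']

With the lazy modifier that quantifier settles for the fewest repetitions that let the rest of the pattern succeed (the atoms after it are unaffected and can still be greedy).
Matches to split on: at [0:4] → '"w1"'; at [5:9] → '"mk"'; at [10:15] → '"a4k"'.
Because the pattern has a capturing group, `split` also inserts each captured text between the pieces.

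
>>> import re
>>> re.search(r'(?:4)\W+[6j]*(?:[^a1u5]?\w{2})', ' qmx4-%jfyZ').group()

'4-%jfyZ'

Pattern: a literal '4' (non-capturing group); then one or more of a non-word character, then zero or more of one of [6j]; then optionally any character except [a1u5], then exactly 2 of a word character (non-capturing group).
`search` walks the string left to right and returns the first match it finds.
The match spans [4:11] → '4-%jfyZ'.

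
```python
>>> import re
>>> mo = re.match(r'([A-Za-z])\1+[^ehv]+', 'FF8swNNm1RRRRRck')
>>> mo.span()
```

(0, 16)

The backreference `\1` re-matches whatever the first group consumed, character for character.
`re.match` won't scan ahead — the pattern has to work from the very first character.
The match spans [0:16] → 'FF8swNNm1RRRRRck'.
Captured: group 1 = 'F'.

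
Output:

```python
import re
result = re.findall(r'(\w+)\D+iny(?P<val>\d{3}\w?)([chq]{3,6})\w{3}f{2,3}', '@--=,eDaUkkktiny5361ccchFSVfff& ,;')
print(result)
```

3 groups means the one result is a tuple of 3 captured strings — 1 here.

[('eDaUkkk', '5361', 'ccch')]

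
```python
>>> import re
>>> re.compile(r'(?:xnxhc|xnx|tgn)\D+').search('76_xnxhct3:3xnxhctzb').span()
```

(3, 9)

The match spans [3:9] → 'xnxhct'.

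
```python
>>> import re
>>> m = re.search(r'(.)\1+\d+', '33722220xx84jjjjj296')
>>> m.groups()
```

('3',)

The match spans [0:8] → '33722220'.
Captured: group 1 = '3'.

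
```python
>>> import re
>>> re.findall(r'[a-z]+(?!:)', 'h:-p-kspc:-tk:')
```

The negative lookaround is zero-width — it rules out positions where the adjacent text would match, without consuming anything.
Scanning left to right: at [3:4] → 'p'; at [5:8] → 'ksp'; at [11:12] → 't'.
No capturing groups, so `findall` returns the 3 full match strings.

['p', 'ksp', 't']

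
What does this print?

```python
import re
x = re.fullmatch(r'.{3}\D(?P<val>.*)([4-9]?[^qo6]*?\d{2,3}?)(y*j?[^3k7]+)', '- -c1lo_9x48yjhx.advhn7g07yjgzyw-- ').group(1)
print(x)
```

The match spans [0:35] → '- -c1lo_9x48yjhx.advhn7g07yjgzyw-- '.
Captured: group 1 = '1lo_9x48yjhx.advhn7g', group 2 = '07', group 3 = 'yjgzyw-- '.

1lo_9x48yjhx.advhn7g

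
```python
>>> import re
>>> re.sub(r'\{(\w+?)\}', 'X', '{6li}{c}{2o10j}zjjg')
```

'XXXzjjg'

Matches: at [0:5] → '{6li}'; at [5:8] → '{c}'; at [8:15] → '{2o10j}'.
Every occurrence is swapped for 'X'.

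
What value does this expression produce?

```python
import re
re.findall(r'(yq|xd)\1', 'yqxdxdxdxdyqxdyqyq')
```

['xd', 'xd', 'yq']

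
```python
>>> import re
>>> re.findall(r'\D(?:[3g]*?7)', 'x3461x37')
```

['x37']

The pattern matches a non-digit; then zero or more of one of [3g] (lazy), then a literal '7' (non-capturing group).
Matches: at [5:8] → 'x37'.
With no groups in the pattern, `findall` gives back each whole match — 1 here.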